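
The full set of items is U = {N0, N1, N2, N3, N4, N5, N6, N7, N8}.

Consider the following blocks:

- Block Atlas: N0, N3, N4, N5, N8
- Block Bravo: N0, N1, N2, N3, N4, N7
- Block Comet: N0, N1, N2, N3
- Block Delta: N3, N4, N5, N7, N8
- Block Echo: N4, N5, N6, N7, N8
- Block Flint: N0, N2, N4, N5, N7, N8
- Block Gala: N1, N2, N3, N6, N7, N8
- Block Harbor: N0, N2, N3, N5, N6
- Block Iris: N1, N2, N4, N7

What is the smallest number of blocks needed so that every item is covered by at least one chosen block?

2

Atlas and Gala cover everything between them: the union {N0, N1, N2, N3, N4, N5, N6, N7, N8} is all of U.
No single block has all 9 items (the largest, Bravo, has 6), so 2 is optimal.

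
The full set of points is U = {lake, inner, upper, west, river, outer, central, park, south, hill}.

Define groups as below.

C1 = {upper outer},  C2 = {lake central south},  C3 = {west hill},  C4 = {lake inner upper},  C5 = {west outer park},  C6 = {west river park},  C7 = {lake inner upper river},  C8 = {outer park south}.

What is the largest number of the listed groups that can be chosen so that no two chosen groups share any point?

3

C3, C7, C8 are pairwise disjoint (C3={west,hill}; C7={lake,inner,upper,river}; C8={outer,park,south}).
Every remaining group overlaps one of these, and no 4 of the listed groups are pairwise disjoint, so 3 is the maximum.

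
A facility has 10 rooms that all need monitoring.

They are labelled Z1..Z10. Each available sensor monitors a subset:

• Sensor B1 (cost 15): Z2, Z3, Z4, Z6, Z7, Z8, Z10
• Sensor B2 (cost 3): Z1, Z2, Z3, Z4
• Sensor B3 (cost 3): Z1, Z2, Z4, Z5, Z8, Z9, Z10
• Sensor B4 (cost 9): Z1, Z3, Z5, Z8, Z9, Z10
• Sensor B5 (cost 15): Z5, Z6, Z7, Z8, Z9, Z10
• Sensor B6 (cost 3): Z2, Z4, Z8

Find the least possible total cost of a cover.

18

B1, B3 together cover every room (B1 ∪ B3 = {Z1, Z2, Z3, Z4, Z5, Z6, Z7, Z8, Z9, Z10}); total cost 15 + 3 = 18.
The greedy pick B3, B2, B1 costs 21; no covering selection beats 18.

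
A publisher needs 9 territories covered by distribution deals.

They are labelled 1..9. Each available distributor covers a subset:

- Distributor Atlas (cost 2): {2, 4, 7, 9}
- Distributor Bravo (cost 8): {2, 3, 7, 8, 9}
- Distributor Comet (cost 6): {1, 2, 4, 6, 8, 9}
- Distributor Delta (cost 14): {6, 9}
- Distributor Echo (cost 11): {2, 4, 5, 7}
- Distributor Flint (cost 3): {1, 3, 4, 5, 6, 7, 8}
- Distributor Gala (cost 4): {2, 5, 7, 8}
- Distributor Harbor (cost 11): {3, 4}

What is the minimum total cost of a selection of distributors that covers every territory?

Atlas, Flint together cover every territory (Atlas ∪ Flint = {1, 2, 3, 4, 5, 6, 7, 8, 9}); total cost 2 + 3 = 5.
No covering selection has total cost below 5.

5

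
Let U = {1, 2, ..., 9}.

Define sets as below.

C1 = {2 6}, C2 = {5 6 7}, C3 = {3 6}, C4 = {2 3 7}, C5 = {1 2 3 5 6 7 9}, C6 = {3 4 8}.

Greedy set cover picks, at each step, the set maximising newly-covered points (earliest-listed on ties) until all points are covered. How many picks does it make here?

Greedy: pick C5 (covers 7 new) → pick C6 (covers 2 new). Total picks: 2.

2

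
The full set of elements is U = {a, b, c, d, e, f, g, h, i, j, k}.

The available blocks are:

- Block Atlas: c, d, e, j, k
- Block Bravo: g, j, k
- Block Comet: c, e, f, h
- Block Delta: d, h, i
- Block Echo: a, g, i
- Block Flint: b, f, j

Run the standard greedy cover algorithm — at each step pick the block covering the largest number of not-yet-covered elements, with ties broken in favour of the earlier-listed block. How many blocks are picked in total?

4

Greedy: pick Atlas (covers 5 new) → pick Echo (covers 3 new) → pick Comet (covers 2 new) → pick Flint (covers 1 new). Total picks: 4.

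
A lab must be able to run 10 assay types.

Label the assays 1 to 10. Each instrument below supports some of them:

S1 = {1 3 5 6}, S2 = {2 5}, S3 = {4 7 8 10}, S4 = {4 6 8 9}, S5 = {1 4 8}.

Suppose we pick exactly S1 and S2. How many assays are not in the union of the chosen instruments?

5

Union of S1, S2 = {1, 2, 3, 5, 6}.
Not covered: 4, 7, 8, 9, 10 — 5 assays.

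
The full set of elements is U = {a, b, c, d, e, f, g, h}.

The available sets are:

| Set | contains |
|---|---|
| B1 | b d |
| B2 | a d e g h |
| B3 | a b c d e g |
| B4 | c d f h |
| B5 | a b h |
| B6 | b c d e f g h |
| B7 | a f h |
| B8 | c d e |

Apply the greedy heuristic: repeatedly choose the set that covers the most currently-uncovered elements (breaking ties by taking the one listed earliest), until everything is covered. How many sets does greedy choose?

Greedy: pick B6 (covers 7 new) → pick B2 (covers 1 new). Total picks: 2.

2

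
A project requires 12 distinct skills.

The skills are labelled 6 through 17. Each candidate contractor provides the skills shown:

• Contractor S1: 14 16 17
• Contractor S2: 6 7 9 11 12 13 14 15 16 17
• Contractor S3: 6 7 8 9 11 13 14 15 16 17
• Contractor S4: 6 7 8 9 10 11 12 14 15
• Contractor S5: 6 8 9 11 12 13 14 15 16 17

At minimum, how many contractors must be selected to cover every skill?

S2 and S4 together: S2 ∪ S4 = {6, 7, 8, 9, 10, 11, 12, 13, 14, 15, 16, 17} — every skill is covered.
No single contractor has all 12 skills (the largest, S2, has 10), so 2 is optimal.

2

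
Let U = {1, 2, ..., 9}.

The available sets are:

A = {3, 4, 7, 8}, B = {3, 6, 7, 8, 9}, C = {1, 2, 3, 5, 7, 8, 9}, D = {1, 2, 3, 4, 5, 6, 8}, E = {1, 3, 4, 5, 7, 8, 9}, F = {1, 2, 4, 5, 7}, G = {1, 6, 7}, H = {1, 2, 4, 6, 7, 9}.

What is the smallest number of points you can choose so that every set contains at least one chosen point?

Take T = {1, 3}. Each listed set contains at least one of these, so T is a hitting set of size 2.
No single point lies in every set, so at least 2 are needed and 2 is optimal.

2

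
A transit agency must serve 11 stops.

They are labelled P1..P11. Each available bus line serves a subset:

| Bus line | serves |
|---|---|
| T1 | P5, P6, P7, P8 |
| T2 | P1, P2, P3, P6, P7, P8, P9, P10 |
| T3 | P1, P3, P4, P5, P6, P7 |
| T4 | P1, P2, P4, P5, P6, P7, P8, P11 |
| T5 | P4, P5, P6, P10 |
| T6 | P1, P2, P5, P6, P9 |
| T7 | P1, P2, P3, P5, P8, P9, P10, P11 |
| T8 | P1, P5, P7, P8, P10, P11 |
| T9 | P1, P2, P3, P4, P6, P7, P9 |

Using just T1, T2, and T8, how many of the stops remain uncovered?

Union of T1, T2, T8 = {P1, P2, P3, P5, P6, P7, P8, P9, P10, P11}.
Not covered: P4 — 1 stop.

1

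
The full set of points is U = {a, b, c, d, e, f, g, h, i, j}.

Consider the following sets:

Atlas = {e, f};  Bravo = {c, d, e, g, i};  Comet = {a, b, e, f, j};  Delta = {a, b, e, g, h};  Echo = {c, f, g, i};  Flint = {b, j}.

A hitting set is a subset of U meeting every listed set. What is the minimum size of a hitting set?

Take T = {c, e, j}. Each listed set contains at least one of these, so T is a hitting set of size 3.
No choice of 2 points meets every set, so 3 is the minimum.

3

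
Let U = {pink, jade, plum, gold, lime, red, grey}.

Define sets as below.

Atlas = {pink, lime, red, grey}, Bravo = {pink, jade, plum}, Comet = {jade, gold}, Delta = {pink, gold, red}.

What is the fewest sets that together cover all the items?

3

Atlas, Bravo, and Comet cover everything between them: the union {pink, jade, plum, gold, lime, red, grey} is all of U.
Only Bravo contains plum, so Bravo is forced; the remaining 4 items need at least 2 more sets (each remaining set adds at most 3) — so at least 3 sets are needed, and 3 is optimal.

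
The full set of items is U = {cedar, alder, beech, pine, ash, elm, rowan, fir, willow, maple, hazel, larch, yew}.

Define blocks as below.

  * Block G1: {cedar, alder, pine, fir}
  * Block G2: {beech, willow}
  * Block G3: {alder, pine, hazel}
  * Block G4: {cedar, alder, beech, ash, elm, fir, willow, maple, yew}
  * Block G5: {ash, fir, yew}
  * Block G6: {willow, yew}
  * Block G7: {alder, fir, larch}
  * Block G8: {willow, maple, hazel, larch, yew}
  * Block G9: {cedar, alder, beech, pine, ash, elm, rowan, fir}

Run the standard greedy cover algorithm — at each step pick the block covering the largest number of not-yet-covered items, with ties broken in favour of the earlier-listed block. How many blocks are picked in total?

Greedy: pick G4 (covers 9 new) → pick G3 (covers 2 new) → pick G7 (covers 1 new) → pick G9 (covers 1 new). Total picks: 4.
(The true minimum cover uses only 2 blocks, so greedy is not optimal here.)

4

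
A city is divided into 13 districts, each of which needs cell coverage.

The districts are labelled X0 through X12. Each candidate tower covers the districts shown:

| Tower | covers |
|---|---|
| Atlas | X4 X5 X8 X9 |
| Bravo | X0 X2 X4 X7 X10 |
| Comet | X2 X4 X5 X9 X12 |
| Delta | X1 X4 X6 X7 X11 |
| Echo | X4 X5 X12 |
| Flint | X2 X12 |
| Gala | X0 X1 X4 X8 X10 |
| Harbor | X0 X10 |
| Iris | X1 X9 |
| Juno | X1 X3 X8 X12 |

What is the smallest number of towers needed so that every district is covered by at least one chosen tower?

Atlas and Bravo and Delta and Juno together: Atlas ∪ Bravo ∪ Delta ∪ Juno = {X0, X1, X2, X3, X4, X5, X6, X7, X8, X9, X10, X11, X12} — every district is covered.
No 3 of the 10 towers cover everything (all 120 combinations miss at least one district), so 4 is optimal.

4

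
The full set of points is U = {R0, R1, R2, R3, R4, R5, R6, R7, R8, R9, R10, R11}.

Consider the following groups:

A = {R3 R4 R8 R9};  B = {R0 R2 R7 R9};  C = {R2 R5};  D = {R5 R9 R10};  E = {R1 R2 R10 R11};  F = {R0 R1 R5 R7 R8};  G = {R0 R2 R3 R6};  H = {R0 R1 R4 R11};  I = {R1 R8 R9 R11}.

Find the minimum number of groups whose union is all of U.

4

D, F, G, and H cover everything between them: the union {R0, R1, R2, R3, R4, R5, R6, R7, R8, R9, R10, R11} is all of U.
No 3 of the 9 groups cover everything (all 84 combinations miss at least one point), so 4 is optimal.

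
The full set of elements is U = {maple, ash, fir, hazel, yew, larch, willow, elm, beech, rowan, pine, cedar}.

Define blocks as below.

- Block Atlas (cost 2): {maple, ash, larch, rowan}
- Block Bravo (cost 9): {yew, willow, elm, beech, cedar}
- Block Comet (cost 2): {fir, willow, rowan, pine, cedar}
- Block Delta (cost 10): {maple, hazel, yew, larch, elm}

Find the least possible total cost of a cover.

Atlas, Bravo, Comet, Delta together cover every element (Atlas ∪ Bravo ∪ Comet ∪ Delta = {maple, ash, fir, hazel, yew, larch, willow, elm, beech, rowan, pine, cedar}); total cost 2 + 9 + 2 + 10 = 23.
No covering selection has total cost below 23.

23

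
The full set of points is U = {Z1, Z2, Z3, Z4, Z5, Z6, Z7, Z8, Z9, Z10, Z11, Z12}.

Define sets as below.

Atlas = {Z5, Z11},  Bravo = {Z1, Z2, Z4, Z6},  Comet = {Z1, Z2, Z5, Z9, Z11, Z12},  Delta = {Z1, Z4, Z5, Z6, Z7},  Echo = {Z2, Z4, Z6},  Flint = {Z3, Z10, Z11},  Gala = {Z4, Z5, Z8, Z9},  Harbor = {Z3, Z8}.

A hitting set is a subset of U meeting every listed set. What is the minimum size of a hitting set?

3

Take H = {Z2, Z3, Z5}. Each listed set contains at least one of these, so H is a hitting set of size 3.
The sets Atlas, Echo, Harbor are pairwise disjoint, so any hitting set needs a separate point for each — at least 3. Hence 3 is optimal.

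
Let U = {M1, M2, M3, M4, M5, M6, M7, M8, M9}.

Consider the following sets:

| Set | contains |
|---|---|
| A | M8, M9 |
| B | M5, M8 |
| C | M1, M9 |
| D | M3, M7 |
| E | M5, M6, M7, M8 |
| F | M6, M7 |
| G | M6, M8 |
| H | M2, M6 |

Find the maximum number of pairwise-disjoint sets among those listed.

B, C, D, H are pairwise disjoint (B={M5,M8}; C={M1,M9}; D={M3,M7}; H={M2,M6}).
Every remaining set overlaps one of these, and no 5 of the listed sets are pairwise disjoint, so 4 is the maximum.

4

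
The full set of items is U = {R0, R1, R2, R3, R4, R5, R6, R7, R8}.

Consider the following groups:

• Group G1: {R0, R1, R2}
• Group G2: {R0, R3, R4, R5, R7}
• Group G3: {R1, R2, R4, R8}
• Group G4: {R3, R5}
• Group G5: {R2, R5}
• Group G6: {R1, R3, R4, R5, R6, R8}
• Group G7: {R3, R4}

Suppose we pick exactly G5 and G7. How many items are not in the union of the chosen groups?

Union of G5, G7 = {R2, R3, R4, R5}.
Not covered: R0, R1, R6, R7, R8 — 5 items.

5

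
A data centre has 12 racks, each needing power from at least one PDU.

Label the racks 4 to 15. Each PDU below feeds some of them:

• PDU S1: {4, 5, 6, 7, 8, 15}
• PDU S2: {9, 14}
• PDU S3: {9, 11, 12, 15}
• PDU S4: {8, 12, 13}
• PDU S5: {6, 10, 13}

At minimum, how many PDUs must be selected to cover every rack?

4

Take {S1, S2, S3, S5}. Their union is {4, 5, 6, 7, 8, 9, 10, 11, 12, 13, 14, 15}, which is all 12 racks.
No 3 of the 5 PDUs cover everything (all 10 combinations miss at least one rack), so 4 is optimal.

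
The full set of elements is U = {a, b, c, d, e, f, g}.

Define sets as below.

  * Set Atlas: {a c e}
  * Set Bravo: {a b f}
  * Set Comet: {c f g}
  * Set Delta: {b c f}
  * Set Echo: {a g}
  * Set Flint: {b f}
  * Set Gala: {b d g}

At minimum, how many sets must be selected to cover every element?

Take {Atlas, Bravo, Gala}. Their union is {a, b, c, d, e, f, g}, which is all 7 elements.
Each set has at most 3 elements, and 2·3 = 6 < 7 — so at least 3 sets are needed, and 3 is optimal.

3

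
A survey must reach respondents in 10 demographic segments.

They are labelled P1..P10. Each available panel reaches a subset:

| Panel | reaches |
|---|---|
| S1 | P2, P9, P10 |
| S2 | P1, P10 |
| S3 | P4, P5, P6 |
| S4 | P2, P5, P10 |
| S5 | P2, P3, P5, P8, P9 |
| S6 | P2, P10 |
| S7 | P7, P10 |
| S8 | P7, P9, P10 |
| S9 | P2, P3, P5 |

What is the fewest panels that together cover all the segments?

S2 and S3 and S5 and S8 together: S2 ∪ S3 ∪ S5 ∪ S8 = {P1, P2, P3, P4, P5, P6, P7, P8, P9, P10} — every segment is covered.
Only S5 contains P8, so S5 is forced; the remaining 5 segments need at least 3 more panels (each remaining panel adds at most 2) — so at least 4 panels are needed, and 4 is optimal.

4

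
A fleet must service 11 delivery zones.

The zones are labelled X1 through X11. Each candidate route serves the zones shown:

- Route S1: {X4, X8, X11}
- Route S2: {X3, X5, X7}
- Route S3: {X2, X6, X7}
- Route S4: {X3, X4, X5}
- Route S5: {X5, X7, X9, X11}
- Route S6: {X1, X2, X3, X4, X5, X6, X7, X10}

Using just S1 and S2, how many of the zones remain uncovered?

5

Union of S1, S2 = {X3, X4, X5, X7, X8, X11}.
Not covered: X1, X2, X6, X9, X10 — 5 zones.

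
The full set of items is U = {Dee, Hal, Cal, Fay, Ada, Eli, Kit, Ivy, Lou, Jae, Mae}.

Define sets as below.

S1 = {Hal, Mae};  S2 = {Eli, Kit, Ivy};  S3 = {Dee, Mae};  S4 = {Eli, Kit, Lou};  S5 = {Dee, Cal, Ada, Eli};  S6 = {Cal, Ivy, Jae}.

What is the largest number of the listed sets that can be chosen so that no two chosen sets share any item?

3

S1, S4, S6 are pairwise disjoint (S1={Hal,Mae}; S4={Eli,Kit,Lou}; S6={Cal,Ivy,Jae}).
Every remaining set overlaps one of these, and no 4 of the listed sets are pairwise disjoint, so 3 is the maximum.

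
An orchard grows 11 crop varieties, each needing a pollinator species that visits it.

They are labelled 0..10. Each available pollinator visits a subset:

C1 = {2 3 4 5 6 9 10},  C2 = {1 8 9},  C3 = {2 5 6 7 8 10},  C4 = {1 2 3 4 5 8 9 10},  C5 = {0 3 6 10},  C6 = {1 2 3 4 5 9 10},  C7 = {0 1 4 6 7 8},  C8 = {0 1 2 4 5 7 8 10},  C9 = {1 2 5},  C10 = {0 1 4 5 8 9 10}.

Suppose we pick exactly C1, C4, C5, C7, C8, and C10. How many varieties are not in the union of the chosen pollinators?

0

Union of C1, C4, C5, C7, C8, C10 = {0, 1, 2, 3, 4, 5, 6, 7, 8, 9, 10} — that's every variety, so 0 are uncovered.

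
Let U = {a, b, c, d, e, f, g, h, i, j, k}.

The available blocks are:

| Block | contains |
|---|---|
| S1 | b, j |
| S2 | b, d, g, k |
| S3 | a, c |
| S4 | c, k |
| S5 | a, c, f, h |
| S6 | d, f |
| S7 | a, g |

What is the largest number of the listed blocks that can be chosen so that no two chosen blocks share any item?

4

S1, S4, S6, S7 are pairwise disjoint (S1={b,j}; S4={c,k}; S6={d,f}; S7={a,g}).
Every remaining block overlaps one of these, and no 5 of the listed blocks are pairwise disjoint, so 4 is the maximum.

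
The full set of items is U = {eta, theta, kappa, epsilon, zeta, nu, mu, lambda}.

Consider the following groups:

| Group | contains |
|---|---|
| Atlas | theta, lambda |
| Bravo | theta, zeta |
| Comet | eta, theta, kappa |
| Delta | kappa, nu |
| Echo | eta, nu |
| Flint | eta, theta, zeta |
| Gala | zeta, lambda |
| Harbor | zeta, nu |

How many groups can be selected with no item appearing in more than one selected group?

2

Delta, Gala are pairwise disjoint (Delta={kappa,nu}; Gala={zeta,lambda}).
Every remaining group overlaps one of these, and no 3 of the listed groups are pairwise disjoint, so 2 is the maximum.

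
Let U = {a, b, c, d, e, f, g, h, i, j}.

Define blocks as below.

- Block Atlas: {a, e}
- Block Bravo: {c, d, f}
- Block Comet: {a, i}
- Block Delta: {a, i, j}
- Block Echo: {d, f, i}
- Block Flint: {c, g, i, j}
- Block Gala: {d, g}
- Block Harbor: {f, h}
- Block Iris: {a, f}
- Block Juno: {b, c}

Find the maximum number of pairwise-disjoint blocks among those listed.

4

Delta, Gala, Harbor, Juno are pairwise disjoint (Delta={a,i,j}; Gala={d,g}; Harbor={f,h}; Juno={b,c}).
Every remaining block overlaps one of these, and no 5 of the listed blocks are pairwise disjoint, so 4 is the maximum.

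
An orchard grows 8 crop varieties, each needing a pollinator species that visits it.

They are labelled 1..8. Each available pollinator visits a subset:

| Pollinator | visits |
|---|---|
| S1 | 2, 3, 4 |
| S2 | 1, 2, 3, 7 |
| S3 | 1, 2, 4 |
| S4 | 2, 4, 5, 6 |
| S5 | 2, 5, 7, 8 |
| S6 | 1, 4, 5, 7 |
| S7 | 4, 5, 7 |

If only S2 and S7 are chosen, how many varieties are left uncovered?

2

Union of S2, S7 = {1, 2, 3, 4, 5, 7}.
Not covered: 6, 8 — 2 varieties.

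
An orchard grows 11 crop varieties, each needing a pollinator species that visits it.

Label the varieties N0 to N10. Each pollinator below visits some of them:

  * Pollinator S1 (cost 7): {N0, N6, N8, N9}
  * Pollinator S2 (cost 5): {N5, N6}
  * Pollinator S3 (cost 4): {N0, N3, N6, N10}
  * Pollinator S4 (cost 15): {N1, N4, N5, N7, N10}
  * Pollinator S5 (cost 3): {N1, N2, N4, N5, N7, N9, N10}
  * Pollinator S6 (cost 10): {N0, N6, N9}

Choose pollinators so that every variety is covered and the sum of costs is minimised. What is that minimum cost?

14

S1, S3, S5 together cover every variety (S1 ∪ S3 ∪ S5 = {N0, N1, N2, N3, N4, N5, N6, N7, N8, N9, N10}); total cost 7 + 4 + 3 = 14.
No covering selection has total cost below 14.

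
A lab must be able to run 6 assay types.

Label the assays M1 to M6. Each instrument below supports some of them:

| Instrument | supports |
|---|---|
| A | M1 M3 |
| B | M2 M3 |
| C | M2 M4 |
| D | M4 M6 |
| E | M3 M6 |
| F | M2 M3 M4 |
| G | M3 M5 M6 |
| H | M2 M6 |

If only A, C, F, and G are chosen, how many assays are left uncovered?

0

Union of A, C, F, G = {M1, M2, M3, M4, M5, M6} — that's every assay, so 0 are uncovered.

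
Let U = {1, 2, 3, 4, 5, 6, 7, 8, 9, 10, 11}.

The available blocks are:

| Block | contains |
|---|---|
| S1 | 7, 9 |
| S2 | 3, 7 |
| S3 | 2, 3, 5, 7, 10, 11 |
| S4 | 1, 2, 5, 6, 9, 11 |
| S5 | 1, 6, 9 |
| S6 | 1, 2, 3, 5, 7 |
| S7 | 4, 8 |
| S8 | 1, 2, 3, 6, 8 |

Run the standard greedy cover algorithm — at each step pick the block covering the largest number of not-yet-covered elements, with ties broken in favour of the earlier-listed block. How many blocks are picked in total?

3

Greedy: pick S3 (covers 6 new) → pick S4 (covers 3 new) → pick S7 (covers 2 new). Total picks: 3.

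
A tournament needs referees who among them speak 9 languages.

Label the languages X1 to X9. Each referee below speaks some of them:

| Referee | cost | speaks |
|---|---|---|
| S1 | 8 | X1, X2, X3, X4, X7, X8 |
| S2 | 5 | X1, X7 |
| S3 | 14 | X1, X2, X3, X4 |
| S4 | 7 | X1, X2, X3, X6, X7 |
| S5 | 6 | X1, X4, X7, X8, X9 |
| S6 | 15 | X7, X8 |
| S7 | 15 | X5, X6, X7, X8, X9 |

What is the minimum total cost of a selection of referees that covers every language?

S1, S7 together cover every language (S1 ∪ S7 = {X1, X2, X3, X4, X5, X6, X7, X8, X9}); total cost 8 + 15 = 23.
The greedy pick S5, S4, S7 costs 28; no covering selection beats 23.

23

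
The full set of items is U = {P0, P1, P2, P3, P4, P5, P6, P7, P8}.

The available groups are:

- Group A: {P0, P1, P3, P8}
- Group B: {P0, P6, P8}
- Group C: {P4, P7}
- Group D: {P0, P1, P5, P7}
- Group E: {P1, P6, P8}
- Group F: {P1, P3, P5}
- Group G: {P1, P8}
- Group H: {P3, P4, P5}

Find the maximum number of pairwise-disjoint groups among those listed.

B, C, F are pairwise disjoint (B={P0,P6,P8}; C={P4,P7}; F={P1,P3,P5}).
Every remaining group overlaps one of these, and no 4 of the listed groups are pairwise disjoint, so 3 is the maximum.

3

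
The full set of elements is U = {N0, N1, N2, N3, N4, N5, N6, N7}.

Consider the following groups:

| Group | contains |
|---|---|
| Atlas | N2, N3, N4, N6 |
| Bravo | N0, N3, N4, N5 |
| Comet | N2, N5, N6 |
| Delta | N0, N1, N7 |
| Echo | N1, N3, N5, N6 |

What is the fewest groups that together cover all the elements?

Atlas, Comet, and Delta cover everything between them: the union {N0, N1, N2, N3, N4, N5, N6, N7} is all of U.
Only Delta contains N7, so Delta is forced; the remaining 5 elements need at least 2 more groups (each remaining group adds at most 4) — so at least 3 groups are needed, and 3 is optimal.

3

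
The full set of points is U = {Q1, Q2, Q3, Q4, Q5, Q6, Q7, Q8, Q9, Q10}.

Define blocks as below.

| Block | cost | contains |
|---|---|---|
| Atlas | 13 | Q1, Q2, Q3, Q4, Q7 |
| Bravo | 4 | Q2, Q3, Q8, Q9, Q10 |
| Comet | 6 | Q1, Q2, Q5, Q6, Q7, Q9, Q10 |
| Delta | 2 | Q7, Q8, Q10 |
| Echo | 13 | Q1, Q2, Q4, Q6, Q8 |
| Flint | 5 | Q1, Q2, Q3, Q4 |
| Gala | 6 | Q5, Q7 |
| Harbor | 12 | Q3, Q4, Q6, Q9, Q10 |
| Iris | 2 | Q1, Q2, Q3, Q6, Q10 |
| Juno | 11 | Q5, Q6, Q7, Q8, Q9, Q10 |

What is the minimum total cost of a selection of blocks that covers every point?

13

Comet, Delta, Flint together cover every point (Comet ∪ Delta ∪ Flint = {Q1, Q2, Q3, Q4, Q5, Q6, Q7, Q8, Q9, Q10}); total cost 6 + 2 + 5 = 13.
The greedy pick Iris, Delta, Comet, Flint costs 15; no covering selection beats 13.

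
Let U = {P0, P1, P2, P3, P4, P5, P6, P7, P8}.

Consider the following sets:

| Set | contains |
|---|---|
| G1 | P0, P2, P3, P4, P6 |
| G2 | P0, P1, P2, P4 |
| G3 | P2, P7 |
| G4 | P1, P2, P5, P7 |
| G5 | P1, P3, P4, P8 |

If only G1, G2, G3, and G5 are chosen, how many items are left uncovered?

1

Union of G1, G2, G3, G5 = {P0, P1, P2, P3, P4, P6, P7, P8}.
Not covered: P5 — 1 item.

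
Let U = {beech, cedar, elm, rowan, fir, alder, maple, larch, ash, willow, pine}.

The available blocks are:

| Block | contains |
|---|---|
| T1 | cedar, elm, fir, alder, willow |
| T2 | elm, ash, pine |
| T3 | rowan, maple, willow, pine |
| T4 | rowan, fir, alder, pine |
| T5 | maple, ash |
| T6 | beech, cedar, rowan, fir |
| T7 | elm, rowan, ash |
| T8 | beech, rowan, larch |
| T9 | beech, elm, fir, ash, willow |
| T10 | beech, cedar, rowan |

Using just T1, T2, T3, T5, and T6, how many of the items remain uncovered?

Union of T1, T2, T3, T5, T6 = {beech, cedar, elm, rowan, fir, alder, maple, ash, willow, pine}.
Not covered: larch — 1 item.

1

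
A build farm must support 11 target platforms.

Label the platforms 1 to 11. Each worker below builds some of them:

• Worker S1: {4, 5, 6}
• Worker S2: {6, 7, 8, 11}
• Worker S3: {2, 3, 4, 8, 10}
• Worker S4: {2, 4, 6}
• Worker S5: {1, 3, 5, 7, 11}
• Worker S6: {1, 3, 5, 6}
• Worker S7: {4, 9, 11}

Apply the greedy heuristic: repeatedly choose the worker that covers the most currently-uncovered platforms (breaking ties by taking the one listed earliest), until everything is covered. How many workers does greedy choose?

4

Greedy: pick S3 (covers 5 new) → pick S5 (covers 4 new) → pick S1 (covers 1 new) → pick S7 (covers 1 new). Total picks: 4.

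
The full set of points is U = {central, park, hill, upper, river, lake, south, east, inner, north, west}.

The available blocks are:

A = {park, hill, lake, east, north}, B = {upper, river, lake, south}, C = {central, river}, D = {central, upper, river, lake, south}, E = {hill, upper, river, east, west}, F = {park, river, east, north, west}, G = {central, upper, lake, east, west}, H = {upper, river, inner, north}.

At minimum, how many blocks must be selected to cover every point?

4

Take {A, D, E, H}. Their union is {central, park, hill, upper, river, lake, south, east, inner, north, west}, which is all 11 points.
No 3 of the 8 blocks cover everything (all 56 combinations miss at least one point), so 4 is optimal.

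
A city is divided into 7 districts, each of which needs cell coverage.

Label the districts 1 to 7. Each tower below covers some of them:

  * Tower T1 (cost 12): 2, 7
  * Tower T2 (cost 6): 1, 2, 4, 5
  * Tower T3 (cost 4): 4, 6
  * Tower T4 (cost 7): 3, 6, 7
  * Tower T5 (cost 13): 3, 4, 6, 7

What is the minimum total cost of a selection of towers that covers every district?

13

T2, T4 together cover every district (T2 ∪ T4 = {1, 2, 3, 4, 5, 6, 7}); total cost 6 + 7 = 13.
No covering selection has total cost below 13.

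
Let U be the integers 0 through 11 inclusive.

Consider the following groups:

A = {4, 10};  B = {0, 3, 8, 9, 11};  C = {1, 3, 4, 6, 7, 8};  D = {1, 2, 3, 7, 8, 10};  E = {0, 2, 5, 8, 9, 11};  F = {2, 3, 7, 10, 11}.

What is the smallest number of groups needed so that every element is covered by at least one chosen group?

3

Take {C, D, E}. Their union is {0, 1, 2, 3, 4, 5, 6, 7, 8, 9, 10, 11}, which is all 12 elements.
Only E contains 5, so E is forced; the remaining 6 elements need at least 2 more groups (each remaining group adds at most 5) — so at least 3 groups are needed, and 3 is optimal.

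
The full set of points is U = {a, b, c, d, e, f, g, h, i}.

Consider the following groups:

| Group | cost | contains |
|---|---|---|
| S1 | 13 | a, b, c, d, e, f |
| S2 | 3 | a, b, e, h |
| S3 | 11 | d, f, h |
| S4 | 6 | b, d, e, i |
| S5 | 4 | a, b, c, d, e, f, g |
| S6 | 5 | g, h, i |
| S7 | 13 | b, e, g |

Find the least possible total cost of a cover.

9

S5, S6 together cover every point (S5 ∪ S6 = {a, b, c, d, e, f, g, h, i}); total cost 4 + 5 = 9.
No covering selection has total cost below 9.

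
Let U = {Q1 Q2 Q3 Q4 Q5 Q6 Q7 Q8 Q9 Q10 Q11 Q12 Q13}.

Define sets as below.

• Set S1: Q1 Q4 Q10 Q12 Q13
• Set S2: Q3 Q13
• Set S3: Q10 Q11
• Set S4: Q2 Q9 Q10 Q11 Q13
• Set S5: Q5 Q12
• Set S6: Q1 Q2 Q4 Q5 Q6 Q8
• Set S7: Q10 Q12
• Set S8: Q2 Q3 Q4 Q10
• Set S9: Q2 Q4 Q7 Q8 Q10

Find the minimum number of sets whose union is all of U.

5

Take {S2, S4, S6, S7, S9}. Their union is {Q1, Q2, Q3, Q4, Q5, Q6, Q7, Q8, Q9, Q10, Q11, Q12, Q13}, which is all 13 points.
No 4 of the 9 sets cover everything (all 126 combinations miss at least one point), so 5 is optimal.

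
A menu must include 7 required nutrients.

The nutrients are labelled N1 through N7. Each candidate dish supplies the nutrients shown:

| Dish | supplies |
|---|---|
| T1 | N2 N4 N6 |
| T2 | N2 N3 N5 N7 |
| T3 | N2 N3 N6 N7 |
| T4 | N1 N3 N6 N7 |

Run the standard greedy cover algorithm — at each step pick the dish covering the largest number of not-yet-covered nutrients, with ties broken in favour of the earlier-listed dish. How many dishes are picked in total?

Greedy: pick T2 (covers 4 new) → pick T1 (covers 2 new) → pick T4 (covers 1 new). Total picks: 3.

3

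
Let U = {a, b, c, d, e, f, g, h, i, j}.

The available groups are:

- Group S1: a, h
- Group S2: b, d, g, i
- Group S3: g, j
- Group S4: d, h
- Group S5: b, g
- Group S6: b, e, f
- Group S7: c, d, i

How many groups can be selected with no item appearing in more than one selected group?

4

S1, S3, S6, S7 are pairwise disjoint (S1={a,h}; S3={g,j}; S6={b,e,f}; S7={c,d,i}).
Every remaining group overlaps one of these, and no 5 of the listed groups are pairwise disjoint, so 4 is the maximum.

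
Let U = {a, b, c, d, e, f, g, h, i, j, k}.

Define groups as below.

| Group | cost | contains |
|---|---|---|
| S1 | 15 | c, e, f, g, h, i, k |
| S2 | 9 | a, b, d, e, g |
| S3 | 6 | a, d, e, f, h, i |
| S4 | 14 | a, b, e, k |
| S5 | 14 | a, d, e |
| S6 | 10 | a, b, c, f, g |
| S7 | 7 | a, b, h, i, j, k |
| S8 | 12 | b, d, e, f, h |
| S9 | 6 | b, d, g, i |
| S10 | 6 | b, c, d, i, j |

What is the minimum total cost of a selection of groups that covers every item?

S3, S6, S7 together cover every item (S3 ∪ S6 ∪ S7 = {a, b, c, d, e, f, g, h, i, j, k}); total cost 6 + 10 + 7 = 23.
The greedy pick S3, S10, S9, S7 costs 25; no covering selection beats 23.

23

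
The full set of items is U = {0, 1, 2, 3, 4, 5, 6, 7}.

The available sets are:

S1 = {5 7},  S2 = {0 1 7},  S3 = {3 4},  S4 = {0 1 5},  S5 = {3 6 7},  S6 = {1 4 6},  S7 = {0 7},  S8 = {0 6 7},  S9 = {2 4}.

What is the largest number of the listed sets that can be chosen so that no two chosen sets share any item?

3

S4, S5, S9 are pairwise disjoint (S4={0,1,5}; S5={3,6,7}; S9={2,4}).
Every remaining set overlaps one of these, and no 4 of the listed sets are pairwise disjoint, so 3 is the maximum.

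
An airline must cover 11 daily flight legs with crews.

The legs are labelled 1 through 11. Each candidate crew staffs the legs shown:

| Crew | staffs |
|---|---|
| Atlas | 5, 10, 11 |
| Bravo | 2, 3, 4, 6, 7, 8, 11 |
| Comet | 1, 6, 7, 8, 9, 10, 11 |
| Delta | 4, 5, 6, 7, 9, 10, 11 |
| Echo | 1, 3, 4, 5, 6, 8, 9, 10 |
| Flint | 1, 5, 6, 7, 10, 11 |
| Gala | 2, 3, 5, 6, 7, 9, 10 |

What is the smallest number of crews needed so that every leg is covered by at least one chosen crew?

2

Take {Bravo, Echo}. Their union is {1, 2, 3, 4, 5, 6, 7, 8, 9, 10, 11}, which is all 11 legs.
No single crew has all 11 legs (the largest, Echo, has 8), so 2 is optimal.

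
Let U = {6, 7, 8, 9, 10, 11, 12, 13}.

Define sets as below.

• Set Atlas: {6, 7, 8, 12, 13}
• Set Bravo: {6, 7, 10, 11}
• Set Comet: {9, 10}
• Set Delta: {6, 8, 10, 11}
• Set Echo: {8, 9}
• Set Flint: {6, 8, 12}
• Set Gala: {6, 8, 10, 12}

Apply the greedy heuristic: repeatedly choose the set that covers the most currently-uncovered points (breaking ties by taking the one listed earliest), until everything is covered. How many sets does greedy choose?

3

Greedy: pick Atlas (covers 5 new) → pick Bravo (covers 2 new) → pick Comet (covers 1 new). Total picks: 3.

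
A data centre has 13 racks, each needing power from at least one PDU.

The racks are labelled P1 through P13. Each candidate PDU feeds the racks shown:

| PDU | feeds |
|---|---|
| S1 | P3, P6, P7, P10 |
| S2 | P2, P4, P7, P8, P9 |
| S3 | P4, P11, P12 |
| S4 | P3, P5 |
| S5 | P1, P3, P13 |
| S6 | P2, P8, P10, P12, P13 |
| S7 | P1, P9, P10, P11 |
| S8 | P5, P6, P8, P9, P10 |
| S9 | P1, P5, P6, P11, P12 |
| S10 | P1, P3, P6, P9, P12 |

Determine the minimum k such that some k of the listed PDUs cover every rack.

4

S2 and S5 and S7 and S9 together: S2 ∪ S5 ∪ S7 ∪ S9 = {P1, P2, P3, P4, P5, P6, P7, P8, P9, P10, P11, P12, P13} — every rack is covered.
No 3 of the 10 PDUs cover everything (all 120 combinations miss at least one rack), so 4 is optimal.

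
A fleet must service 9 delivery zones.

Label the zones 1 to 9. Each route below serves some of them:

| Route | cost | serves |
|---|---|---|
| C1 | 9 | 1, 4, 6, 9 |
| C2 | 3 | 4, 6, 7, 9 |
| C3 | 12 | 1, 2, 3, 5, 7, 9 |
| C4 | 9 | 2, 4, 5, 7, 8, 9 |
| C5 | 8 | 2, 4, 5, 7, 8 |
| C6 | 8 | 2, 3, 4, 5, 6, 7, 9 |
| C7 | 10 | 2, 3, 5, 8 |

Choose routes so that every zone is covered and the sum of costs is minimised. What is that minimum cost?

22

C1, C2, C7 together cover every zone (C1 ∪ C2 ∪ C7 = {1, 2, 3, 4, 5, 6, 7, 8, 9}); total cost 9 + 3 + 10 = 22.
No covering selection has total cost below 22.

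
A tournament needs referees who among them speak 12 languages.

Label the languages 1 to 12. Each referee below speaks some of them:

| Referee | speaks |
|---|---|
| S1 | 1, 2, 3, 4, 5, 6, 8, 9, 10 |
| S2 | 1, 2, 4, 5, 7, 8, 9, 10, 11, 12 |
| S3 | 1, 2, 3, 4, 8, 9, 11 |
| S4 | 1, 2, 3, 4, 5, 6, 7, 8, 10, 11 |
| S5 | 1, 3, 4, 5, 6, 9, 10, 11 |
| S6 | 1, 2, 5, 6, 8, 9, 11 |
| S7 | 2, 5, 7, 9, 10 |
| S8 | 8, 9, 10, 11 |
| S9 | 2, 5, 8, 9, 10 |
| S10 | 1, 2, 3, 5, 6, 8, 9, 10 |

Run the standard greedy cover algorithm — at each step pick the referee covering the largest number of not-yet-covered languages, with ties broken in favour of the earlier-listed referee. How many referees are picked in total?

Greedy: pick S2 (covers 10 new) → pick S1 (covers 2 new). Total picks: 2.

2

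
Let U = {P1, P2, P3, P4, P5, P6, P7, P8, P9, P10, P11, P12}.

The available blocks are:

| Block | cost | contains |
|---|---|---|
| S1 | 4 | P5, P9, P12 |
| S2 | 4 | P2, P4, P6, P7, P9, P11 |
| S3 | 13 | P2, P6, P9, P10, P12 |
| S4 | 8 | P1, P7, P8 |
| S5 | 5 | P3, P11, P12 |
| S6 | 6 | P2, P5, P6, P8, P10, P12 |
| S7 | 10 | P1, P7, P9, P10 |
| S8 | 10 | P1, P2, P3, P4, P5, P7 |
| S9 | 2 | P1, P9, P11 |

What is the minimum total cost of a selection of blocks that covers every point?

S2, S5, S6, S9 together cover every point (S2 ∪ S5 ∪ S6 ∪ S9 = {P1, P2, P3, P4, P5, P6, P7, P8, P9, P10, P11, P12}); total cost 4 + 5 + 6 + 2 = 17.
No covering selection has total cost below 17.

17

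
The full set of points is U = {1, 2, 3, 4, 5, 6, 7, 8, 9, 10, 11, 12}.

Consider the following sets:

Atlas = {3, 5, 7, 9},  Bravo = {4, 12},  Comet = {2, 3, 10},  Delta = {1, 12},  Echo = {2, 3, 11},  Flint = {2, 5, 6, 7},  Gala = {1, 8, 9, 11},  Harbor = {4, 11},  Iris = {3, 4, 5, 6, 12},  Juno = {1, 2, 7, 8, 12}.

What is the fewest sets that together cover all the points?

Take {Bravo, Comet, Flint, Gala}. Their union is {1, 2, 3, 4, 5, 6, 7, 8, 9, 10, 11, 12}, which is all 12 points.
Only Comet contains 10, so Comet is forced; the remaining 9 points need at least 3 more sets (each remaining set adds at most 4) — so at least 4 sets are needed, and 4 is optimal.

4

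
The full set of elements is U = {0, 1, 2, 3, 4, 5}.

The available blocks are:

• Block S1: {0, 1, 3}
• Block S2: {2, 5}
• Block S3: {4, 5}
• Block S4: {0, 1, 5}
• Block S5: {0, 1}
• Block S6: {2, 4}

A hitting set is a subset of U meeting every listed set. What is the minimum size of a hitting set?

3

The 3 elements {0, 2, 5} hit every block.
No choice of 2 elements meets every block, so 3 is the minimum.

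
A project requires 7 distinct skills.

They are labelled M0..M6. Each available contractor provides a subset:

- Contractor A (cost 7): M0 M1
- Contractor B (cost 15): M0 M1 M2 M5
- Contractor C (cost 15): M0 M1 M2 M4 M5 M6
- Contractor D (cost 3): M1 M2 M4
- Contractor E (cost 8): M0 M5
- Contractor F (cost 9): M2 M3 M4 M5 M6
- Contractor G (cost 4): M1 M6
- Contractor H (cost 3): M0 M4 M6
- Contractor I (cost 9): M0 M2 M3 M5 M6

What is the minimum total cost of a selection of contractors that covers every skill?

12

D, I together cover every skill (D ∪ I = {M0, M1, M2, M3, M4, M5, M6}); total cost 3 + 9 = 12.
The greedy pick D, H, F costs 15; no covering selection beats 12.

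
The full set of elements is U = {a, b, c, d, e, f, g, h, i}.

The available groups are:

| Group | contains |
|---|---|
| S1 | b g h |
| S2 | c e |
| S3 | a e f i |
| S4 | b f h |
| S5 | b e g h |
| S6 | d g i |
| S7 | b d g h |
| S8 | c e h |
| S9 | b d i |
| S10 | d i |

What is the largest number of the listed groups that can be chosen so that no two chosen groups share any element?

3

S1, S2, S10 are pairwise disjoint (S1={b,g,h}; S2={c,e}; S10={d,i}).
Every remaining group overlaps one of these, and no 4 of the listed groups are pairwise disjoint, so 3 is the maximum.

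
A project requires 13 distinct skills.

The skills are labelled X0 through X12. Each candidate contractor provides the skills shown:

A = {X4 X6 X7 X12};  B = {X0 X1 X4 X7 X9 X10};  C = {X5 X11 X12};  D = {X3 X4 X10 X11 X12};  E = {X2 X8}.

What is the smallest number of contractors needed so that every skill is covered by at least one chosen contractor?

5

A and B and C and D and E together: A ∪ B ∪ C ∪ D ∪ E = {X0, X1, X2, X3, X4, X5, X6, X7, X8, X9, X10, X11, X12} — every skill is covered.
No 4 of the 5 contractors cover everything (all 5 combinations miss at least one skill), so 5 is optimal.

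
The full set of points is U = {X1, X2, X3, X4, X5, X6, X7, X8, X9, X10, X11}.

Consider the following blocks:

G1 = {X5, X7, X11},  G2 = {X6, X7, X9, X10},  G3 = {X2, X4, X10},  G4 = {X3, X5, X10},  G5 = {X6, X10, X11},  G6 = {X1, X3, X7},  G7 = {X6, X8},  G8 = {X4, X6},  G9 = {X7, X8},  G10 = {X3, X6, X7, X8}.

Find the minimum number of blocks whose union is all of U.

Take {G1, G2, G3, G6, G7}. Their union is {X1, X2, X3, X4, X5, X6, X7, X8, X9, X10, X11}, which is all 11 points.
Only G2 contains X9, so G2 is forced; the remaining 7 points need at least 4 more blocks (each remaining block adds at most 2) — so at least 5 blocks are needed, and 5 is optimal.

5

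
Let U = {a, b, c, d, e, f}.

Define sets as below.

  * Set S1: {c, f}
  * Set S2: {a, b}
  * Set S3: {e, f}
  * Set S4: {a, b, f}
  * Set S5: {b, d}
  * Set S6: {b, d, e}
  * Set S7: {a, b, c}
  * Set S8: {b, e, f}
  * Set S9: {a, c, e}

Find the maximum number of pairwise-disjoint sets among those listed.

2

S3, S7 are pairwise disjoint (S3={e,f}; S7={a,b,c}).
Every remaining set overlaps one of these, and no 3 of the listed sets are pairwise disjoint, so 2 is the maximum.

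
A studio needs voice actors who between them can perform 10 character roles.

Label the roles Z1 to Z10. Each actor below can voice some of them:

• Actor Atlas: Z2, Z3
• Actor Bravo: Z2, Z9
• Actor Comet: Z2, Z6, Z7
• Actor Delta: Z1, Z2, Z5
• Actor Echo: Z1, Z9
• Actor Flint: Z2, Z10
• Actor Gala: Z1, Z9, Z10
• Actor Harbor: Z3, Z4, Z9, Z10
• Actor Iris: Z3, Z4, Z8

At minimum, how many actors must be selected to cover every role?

Take {Comet, Delta, Gala, Iris}. Their union is {Z1, Z2, Z3, Z4, Z5, Z6, Z7, Z8, Z9, Z10}, which is all 10 roles.
Only Iris contains Z8, so Iris is forced; the remaining 7 roles need at least 3 more actors (each remaining actor adds at most 3) — so at least 4 actors are needed, and 4 is optimal.

4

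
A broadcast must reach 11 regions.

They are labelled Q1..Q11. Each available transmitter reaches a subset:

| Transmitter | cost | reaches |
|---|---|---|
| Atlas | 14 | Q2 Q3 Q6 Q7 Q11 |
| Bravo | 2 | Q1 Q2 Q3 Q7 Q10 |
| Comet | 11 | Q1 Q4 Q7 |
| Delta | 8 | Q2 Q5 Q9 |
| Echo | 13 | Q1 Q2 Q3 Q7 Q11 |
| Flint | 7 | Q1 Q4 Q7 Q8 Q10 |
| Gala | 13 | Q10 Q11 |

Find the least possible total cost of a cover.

Atlas, Delta, Flint together cover every region (Atlas ∪ Delta ∪ Flint = {Q1, Q2, Q3, Q4, Q5, Q6, Q7, Q8, Q9, Q10, Q11}); total cost 14 + 8 + 7 = 29.
The greedy pick Bravo, Flint, Delta, Atlas costs 31; no covering selection beats 29.

29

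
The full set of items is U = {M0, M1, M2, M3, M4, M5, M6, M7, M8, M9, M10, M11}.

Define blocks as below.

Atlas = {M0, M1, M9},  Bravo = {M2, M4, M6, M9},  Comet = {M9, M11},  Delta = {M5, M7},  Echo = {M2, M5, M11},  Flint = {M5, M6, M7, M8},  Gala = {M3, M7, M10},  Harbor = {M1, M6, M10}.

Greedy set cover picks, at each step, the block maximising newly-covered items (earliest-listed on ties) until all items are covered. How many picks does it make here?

5

Greedy: pick Bravo (covers 4 new) → pick Flint (covers 3 new) → pick Atlas (covers 2 new) → pick Gala (covers 2 new) → pick Comet (covers 1 new). Total picks: 5.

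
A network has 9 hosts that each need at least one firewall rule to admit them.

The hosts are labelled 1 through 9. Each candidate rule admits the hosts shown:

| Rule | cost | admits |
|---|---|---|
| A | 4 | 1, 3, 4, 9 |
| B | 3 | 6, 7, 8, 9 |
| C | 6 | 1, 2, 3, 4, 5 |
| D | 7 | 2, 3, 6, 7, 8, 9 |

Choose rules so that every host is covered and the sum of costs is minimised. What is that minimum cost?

9

B, C together cover every host (B ∪ C = {1, 2, 3, 4, 5, 6, 7, 8, 9}); total cost 3 + 6 = 9.
No covering selection has total cost below 9.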